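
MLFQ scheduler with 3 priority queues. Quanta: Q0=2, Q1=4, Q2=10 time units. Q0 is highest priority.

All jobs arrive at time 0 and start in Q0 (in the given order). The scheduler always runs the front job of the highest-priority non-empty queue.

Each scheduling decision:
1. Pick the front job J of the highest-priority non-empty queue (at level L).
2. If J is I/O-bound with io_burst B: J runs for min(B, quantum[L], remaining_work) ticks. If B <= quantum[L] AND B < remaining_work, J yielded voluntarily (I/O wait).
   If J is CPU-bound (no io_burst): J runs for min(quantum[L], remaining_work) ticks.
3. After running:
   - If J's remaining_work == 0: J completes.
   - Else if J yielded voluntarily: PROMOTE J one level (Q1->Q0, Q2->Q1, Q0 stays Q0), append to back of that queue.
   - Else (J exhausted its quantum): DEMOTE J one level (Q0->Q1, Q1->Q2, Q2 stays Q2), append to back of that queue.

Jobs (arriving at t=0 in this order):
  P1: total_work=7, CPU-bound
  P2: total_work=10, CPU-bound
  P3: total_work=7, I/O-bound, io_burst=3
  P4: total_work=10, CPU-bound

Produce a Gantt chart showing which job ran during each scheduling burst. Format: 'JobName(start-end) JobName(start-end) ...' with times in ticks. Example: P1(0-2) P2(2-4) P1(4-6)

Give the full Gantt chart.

Answer: P1(0-2) P2(2-4) P3(4-6) P4(6-8) P1(8-12) P2(12-16) P3(16-19) P3(19-21) P4(21-25) P1(25-26) P2(26-30) P4(30-34)

Derivation:
t=0-2: P1@Q0 runs 2, rem=5, quantum used, demote→Q1. Q0=[P2,P3,P4] Q1=[P1] Q2=[]
t=2-4: P2@Q0 runs 2, rem=8, quantum used, demote→Q1. Q0=[P3,P4] Q1=[P1,P2] Q2=[]
t=4-6: P3@Q0 runs 2, rem=5, quantum used, demote→Q1. Q0=[P4] Q1=[P1,P2,P3] Q2=[]
t=6-8: P4@Q0 runs 2, rem=8, quantum used, demote→Q1. Q0=[] Q1=[P1,P2,P3,P4] Q2=[]
t=8-12: P1@Q1 runs 4, rem=1, quantum used, demote→Q2. Q0=[] Q1=[P2,P3,P4] Q2=[P1]
t=12-16: P2@Q1 runs 4, rem=4, quantum used, demote→Q2. Q0=[] Q1=[P3,P4] Q2=[P1,P2]
t=16-19: P3@Q1 runs 3, rem=2, I/O yield, promote→Q0. Q0=[P3] Q1=[P4] Q2=[P1,P2]
t=19-21: P3@Q0 runs 2, rem=0, completes. Q0=[] Q1=[P4] Q2=[P1,P2]
t=21-25: P4@Q1 runs 4, rem=4, quantum used, demote→Q2. Q0=[] Q1=[] Q2=[P1,P2,P4]
t=25-26: P1@Q2 runs 1, rem=0, completes. Q0=[] Q1=[] Q2=[P2,P4]
t=26-30: P2@Q2 runs 4, rem=0, completes. Q0=[] Q1=[] Q2=[P4]
t=30-34: P4@Q2 runs 4, rem=0, completes. Q0=[] Q1=[] Q2=[]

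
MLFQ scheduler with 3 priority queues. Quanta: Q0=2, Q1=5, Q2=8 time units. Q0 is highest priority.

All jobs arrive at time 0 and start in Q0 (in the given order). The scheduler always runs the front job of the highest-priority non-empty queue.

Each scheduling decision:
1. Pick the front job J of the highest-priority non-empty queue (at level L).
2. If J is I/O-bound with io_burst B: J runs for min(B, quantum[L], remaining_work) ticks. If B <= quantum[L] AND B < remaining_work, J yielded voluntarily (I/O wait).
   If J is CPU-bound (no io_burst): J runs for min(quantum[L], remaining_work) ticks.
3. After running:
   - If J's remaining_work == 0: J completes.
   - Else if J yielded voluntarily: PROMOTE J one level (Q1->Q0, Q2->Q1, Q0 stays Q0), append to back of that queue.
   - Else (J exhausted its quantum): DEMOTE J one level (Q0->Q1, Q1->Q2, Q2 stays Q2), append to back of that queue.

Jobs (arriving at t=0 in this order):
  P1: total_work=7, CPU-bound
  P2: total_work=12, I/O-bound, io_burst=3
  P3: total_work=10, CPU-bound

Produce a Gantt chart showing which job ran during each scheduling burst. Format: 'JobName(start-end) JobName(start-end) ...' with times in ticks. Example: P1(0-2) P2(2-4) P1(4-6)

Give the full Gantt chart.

Answer: P1(0-2) P2(2-4) P3(4-6) P1(6-11) P2(11-14) P2(14-16) P3(16-21) P2(21-24) P2(24-26) P3(26-29)

Derivation:
t=0-2: P1@Q0 runs 2, rem=5, quantum used, demote→Q1. Q0=[P2,P3] Q1=[P1] Q2=[]
t=2-4: P2@Q0 runs 2, rem=10, quantum used, demote→Q1. Q0=[P3] Q1=[P1,P2] Q2=[]
t=4-6: P3@Q0 runs 2, rem=8, quantum used, demote→Q1. Q0=[] Q1=[P1,P2,P3] Q2=[]
t=6-11: P1@Q1 runs 5, rem=0, completes. Q0=[] Q1=[P2,P3] Q2=[]
t=11-14: P2@Q1 runs 3, rem=7, I/O yield, promote→Q0. Q0=[P2] Q1=[P3] Q2=[]
t=14-16: P2@Q0 runs 2, rem=5, quantum used, demote→Q1. Q0=[] Q1=[P3,P2] Q2=[]
t=16-21: P3@Q1 runs 5, rem=3, quantum used, demote→Q2. Q0=[] Q1=[P2] Q2=[P3]
t=21-24: P2@Q1 runs 3, rem=2, I/O yield, promote→Q0. Q0=[P2] Q1=[] Q2=[P3]
t=24-26: P2@Q0 runs 2, rem=0, completes. Q0=[] Q1=[] Q2=[P3]
t=26-29: P3@Q2 runs 3, rem=0, completes. Q0=[] Q1=[] Q2=[]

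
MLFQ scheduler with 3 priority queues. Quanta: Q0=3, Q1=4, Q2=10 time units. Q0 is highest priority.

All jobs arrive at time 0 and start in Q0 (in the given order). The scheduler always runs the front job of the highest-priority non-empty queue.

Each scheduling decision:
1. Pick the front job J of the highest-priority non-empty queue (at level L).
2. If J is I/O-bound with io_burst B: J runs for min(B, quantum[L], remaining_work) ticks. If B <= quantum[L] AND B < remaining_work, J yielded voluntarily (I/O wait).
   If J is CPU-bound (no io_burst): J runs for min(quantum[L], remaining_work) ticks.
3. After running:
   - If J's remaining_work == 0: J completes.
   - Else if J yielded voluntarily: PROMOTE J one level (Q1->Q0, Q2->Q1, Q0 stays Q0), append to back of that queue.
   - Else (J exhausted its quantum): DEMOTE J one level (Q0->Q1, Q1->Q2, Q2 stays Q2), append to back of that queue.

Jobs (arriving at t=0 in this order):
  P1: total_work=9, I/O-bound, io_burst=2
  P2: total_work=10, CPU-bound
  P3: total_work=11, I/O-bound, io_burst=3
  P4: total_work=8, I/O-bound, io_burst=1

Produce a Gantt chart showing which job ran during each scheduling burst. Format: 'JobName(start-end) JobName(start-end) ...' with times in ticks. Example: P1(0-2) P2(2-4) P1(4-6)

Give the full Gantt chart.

t=0-2: P1@Q0 runs 2, rem=7, I/O yield, promote→Q0. Q0=[P2,P3,P4,P1] Q1=[] Q2=[]
t=2-5: P2@Q0 runs 3, rem=7, quantum used, demote→Q1. Q0=[P3,P4,P1] Q1=[P2] Q2=[]
t=5-8: P3@Q0 runs 3, rem=8, I/O yield, promote→Q0. Q0=[P4,P1,P3] Q1=[P2] Q2=[]
t=8-9: P4@Q0 runs 1, rem=7, I/O yield, promote→Q0. Q0=[P1,P3,P4] Q1=[P2] Q2=[]
t=9-11: P1@Q0 runs 2, rem=5, I/O yield, promote→Q0. Q0=[P3,P4,P1] Q1=[P2] Q2=[]
t=11-14: P3@Q0 runs 3, rem=5, I/O yield, promote→Q0. Q0=[P4,P1,P3] Q1=[P2] Q2=[]
t=14-15: P4@Q0 runs 1, rem=6, I/O yield, promote→Q0. Q0=[P1,P3,P4] Q1=[P2] Q2=[]
t=15-17: P1@Q0 runs 2, rem=3, I/O yield, promote→Q0. Q0=[P3,P4,P1] Q1=[P2] Q2=[]
t=17-20: P3@Q0 runs 3, rem=2, I/O yield, promote→Q0. Q0=[P4,P1,P3] Q1=[P2] Q2=[]
t=20-21: P4@Q0 runs 1, rem=5, I/O yield, promote→Q0. Q0=[P1,P3,P4] Q1=[P2] Q2=[]
t=21-23: P1@Q0 runs 2, rem=1, I/O yield, promote→Q0. Q0=[P3,P4,P1] Q1=[P2] Q2=[]
t=23-25: P3@Q0 runs 2, rem=0, completes. Q0=[P4,P1] Q1=[P2] Q2=[]
t=25-26: P4@Q0 runs 1, rem=4, I/O yield, promote→Q0. Q0=[P1,P4] Q1=[P2] Q2=[]
t=26-27: P1@Q0 runs 1, rem=0, completes. Q0=[P4] Q1=[P2] Q2=[]
t=27-28: P4@Q0 runs 1, rem=3, I/O yield, promote→Q0. Q0=[P4] Q1=[P2] Q2=[]
t=28-29: P4@Q0 runs 1, rem=2, I/O yield, promote→Q0. Q0=[P4] Q1=[P2] Q2=[]
t=29-30: P4@Q0 runs 1, rem=1, I/O yield, promote→Q0. Q0=[P4] Q1=[P2] Q2=[]
t=30-31: P4@Q0 runs 1, rem=0, completes. Q0=[] Q1=[P2] Q2=[]
t=31-35: P2@Q1 runs 4, rem=3, quantum used, demote→Q2. Q0=[] Q1=[] Q2=[P2]
t=35-38: P2@Q2 runs 3, rem=0, completes. Q0=[] Q1=[] Q2=[]

Answer: P1(0-2) P2(2-5) P3(5-8) P4(8-9) P1(9-11) P3(11-14) P4(14-15) P1(15-17) P3(17-20) P4(20-21) P1(21-23) P3(23-25) P4(25-26) P1(26-27) P4(27-28) P4(28-29) P4(29-30) P4(30-31) P2(31-35) P2(35-38)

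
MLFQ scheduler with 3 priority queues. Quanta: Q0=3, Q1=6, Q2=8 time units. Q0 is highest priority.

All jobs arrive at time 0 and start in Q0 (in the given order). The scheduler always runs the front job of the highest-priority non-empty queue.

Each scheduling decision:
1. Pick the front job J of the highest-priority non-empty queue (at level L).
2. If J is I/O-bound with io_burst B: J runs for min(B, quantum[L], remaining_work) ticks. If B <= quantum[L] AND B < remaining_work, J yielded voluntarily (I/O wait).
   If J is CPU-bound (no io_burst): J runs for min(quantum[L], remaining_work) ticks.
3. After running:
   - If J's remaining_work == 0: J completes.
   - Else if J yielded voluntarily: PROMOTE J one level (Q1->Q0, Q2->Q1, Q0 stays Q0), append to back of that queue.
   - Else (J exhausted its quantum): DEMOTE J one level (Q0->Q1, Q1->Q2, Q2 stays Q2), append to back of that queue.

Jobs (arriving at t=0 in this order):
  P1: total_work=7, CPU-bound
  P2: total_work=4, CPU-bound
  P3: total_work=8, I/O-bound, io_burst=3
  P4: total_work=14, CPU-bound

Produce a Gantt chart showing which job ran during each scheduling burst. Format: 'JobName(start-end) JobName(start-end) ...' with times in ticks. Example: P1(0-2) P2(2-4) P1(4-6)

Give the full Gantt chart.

Answer: P1(0-3) P2(3-6) P3(6-9) P4(9-12) P3(12-15) P3(15-17) P1(17-21) P2(21-22) P4(22-28) P4(28-33)

Derivation:
t=0-3: P1@Q0 runs 3, rem=4, quantum used, demote→Q1. Q0=[P2,P3,P4] Q1=[P1] Q2=[]
t=3-6: P2@Q0 runs 3, rem=1, quantum used, demote→Q1. Q0=[P3,P4] Q1=[P1,P2] Q2=[]
t=6-9: P3@Q0 runs 3, rem=5, I/O yield, promote→Q0. Q0=[P4,P3] Q1=[P1,P2] Q2=[]
t=9-12: P4@Q0 runs 3, rem=11, quantum used, demote→Q1. Q0=[P3] Q1=[P1,P2,P4] Q2=[]
t=12-15: P3@Q0 runs 3, rem=2, I/O yield, promote→Q0. Q0=[P3] Q1=[P1,P2,P4] Q2=[]
t=15-17: P3@Q0 runs 2, rem=0, completes. Q0=[] Q1=[P1,P2,P4] Q2=[]
t=17-21: P1@Q1 runs 4, rem=0, completes. Q0=[] Q1=[P2,P4] Q2=[]
t=21-22: P2@Q1 runs 1, rem=0, completes. Q0=[] Q1=[P4] Q2=[]
t=22-28: P4@Q1 runs 6, rem=5, quantum used, demote→Q2. Q0=[] Q1=[] Q2=[P4]
t=28-33: P4@Q2 runs 5, rem=0, completes. Q0=[] Q1=[] Q2=[]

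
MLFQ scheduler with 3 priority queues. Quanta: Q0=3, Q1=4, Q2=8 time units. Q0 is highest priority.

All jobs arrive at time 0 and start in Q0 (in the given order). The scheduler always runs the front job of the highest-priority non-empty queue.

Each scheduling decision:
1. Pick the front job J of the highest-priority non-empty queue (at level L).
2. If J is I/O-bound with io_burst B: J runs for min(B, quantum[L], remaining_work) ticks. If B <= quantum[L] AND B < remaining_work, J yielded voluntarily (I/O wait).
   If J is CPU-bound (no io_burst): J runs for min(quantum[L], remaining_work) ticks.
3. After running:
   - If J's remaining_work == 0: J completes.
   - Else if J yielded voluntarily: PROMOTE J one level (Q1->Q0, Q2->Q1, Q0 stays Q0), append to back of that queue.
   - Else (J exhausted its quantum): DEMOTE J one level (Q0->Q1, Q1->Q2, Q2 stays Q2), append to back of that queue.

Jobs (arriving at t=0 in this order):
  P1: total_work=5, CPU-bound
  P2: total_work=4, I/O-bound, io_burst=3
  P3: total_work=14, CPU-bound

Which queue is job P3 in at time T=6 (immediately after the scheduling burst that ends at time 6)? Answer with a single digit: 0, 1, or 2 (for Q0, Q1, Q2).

t=0-3: P1@Q0 runs 3, rem=2, quantum used, demote→Q1. Q0=[P2,P3] Q1=[P1] Q2=[]
t=3-6: P2@Q0 runs 3, rem=1, I/O yield, promote→Q0. Q0=[P3,P2] Q1=[P1] Q2=[]
t=6-9: P3@Q0 runs 3, rem=11, quantum used, demote→Q1. Q0=[P2] Q1=[P1,P3] Q2=[]
t=9-10: P2@Q0 runs 1, rem=0, completes. Q0=[] Q1=[P1,P3] Q2=[]
t=10-12: P1@Q1 runs 2, rem=0, completes. Q0=[] Q1=[P3] Q2=[]
t=12-16: P3@Q1 runs 4, rem=7, quantum used, demote→Q2. Q0=[] Q1=[] Q2=[P3]
t=16-23: P3@Q2 runs 7, rem=0, completes. Q0=[] Q1=[] Q2=[]

Answer: 0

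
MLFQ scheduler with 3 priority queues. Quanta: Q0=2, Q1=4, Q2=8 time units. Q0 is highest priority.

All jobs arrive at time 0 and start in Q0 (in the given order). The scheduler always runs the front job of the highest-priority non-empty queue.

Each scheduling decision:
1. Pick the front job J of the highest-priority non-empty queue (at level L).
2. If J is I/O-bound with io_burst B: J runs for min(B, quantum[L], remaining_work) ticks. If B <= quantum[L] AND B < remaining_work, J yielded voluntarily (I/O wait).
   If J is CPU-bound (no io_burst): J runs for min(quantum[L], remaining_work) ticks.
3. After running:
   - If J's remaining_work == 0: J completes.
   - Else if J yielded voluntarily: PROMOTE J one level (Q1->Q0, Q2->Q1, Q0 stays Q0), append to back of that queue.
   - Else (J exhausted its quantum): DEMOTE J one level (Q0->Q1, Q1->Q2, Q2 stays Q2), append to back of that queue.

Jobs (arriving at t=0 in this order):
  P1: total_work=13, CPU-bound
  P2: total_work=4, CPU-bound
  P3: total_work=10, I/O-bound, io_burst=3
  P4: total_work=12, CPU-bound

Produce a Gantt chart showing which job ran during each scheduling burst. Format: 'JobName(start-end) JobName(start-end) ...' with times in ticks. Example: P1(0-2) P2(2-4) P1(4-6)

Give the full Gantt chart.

Answer: P1(0-2) P2(2-4) P3(4-6) P4(6-8) P1(8-12) P2(12-14) P3(14-17) P3(17-19) P4(19-23) P3(23-26) P1(26-33) P4(33-39)

Derivation:
t=0-2: P1@Q0 runs 2, rem=11, quantum used, demote→Q1. Q0=[P2,P3,P4] Q1=[P1] Q2=[]
t=2-4: P2@Q0 runs 2, rem=2, quantum used, demote→Q1. Q0=[P3,P4] Q1=[P1,P2] Q2=[]
t=4-6: P3@Q0 runs 2, rem=8, quantum used, demote→Q1. Q0=[P4] Q1=[P1,P2,P3] Q2=[]
t=6-8: P4@Q0 runs 2, rem=10, quantum used, demote→Q1. Q0=[] Q1=[P1,P2,P3,P4] Q2=[]
t=8-12: P1@Q1 runs 4, rem=7, quantum used, demote→Q2. Q0=[] Q1=[P2,P3,P4] Q2=[P1]
t=12-14: P2@Q1 runs 2, rem=0, completes. Q0=[] Q1=[P3,P4] Q2=[P1]
t=14-17: P3@Q1 runs 3, rem=5, I/O yield, promote→Q0. Q0=[P3] Q1=[P4] Q2=[P1]
t=17-19: P3@Q0 runs 2, rem=3, quantum used, demote→Q1. Q0=[] Q1=[P4,P3] Q2=[P1]
t=19-23: P4@Q1 runs 4, rem=6, quantum used, demote→Q2. Q0=[] Q1=[P3] Q2=[P1,P4]
t=23-26: P3@Q1 runs 3, rem=0, completes. Q0=[] Q1=[] Q2=[P1,P4]
t=26-33: P1@Q2 runs 7, rem=0, completes. Q0=[] Q1=[] Q2=[P4]
t=33-39: P4@Q2 runs 6, rem=0, completes. Q0=[] Q1=[] Q2=[]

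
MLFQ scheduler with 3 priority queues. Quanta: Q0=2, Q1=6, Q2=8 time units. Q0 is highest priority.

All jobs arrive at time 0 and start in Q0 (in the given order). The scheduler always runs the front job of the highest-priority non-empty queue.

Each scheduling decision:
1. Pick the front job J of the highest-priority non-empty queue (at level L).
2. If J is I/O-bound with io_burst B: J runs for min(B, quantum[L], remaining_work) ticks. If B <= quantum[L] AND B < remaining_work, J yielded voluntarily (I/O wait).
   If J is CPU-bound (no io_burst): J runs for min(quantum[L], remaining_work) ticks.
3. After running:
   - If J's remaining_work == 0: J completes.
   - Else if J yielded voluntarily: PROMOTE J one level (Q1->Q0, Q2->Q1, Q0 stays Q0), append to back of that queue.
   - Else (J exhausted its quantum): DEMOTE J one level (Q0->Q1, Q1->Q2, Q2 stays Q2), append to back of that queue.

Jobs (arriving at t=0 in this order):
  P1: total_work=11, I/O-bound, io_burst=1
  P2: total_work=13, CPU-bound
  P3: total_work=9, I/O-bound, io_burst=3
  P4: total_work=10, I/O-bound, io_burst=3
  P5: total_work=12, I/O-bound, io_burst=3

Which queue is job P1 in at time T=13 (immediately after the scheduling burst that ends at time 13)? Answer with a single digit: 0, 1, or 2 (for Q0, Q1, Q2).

t=0-1: P1@Q0 runs 1, rem=10, I/O yield, promote→Q0. Q0=[P2,P3,P4,P5,P1] Q1=[] Q2=[]
t=1-3: P2@Q0 runs 2, rem=11, quantum used, demote→Q1. Q0=[P3,P4,P5,P1] Q1=[P2] Q2=[]
t=3-5: P3@Q0 runs 2, rem=7, quantum used, demote→Q1. Q0=[P4,P5,P1] Q1=[P2,P3] Q2=[]
t=5-7: P4@Q0 runs 2, rem=8, quantum used, demote→Q1. Q0=[P5,P1] Q1=[P2,P3,P4] Q2=[]
t=7-9: P5@Q0 runs 2, rem=10, quantum used, demote→Q1. Q0=[P1] Q1=[P2,P3,P4,P5] Q2=[]
t=9-10: P1@Q0 runs 1, rem=9, I/O yield, promote→Q0. Q0=[P1] Q1=[P2,P3,P4,P5] Q2=[]
t=10-11: P1@Q0 runs 1, rem=8, I/O yield, promote→Q0. Q0=[P1] Q1=[P2,P3,P4,P5] Q2=[]
t=11-12: P1@Q0 runs 1, rem=7, I/O yield, promote→Q0. Q0=[P1] Q1=[P2,P3,P4,P5] Q2=[]
t=12-13: P1@Q0 runs 1, rem=6, I/O yield, promote→Q0. Q0=[P1] Q1=[P2,P3,P4,P5] Q2=[]
t=13-14: P1@Q0 runs 1, rem=5, I/O yield, promote→Q0. Q0=[P1] Q1=[P2,P3,P4,P5] Q2=[]
t=14-15: P1@Q0 runs 1, rem=4, I/O yield, promote→Q0. Q0=[P1] Q1=[P2,P3,P4,P5] Q2=[]
t=15-16: P1@Q0 runs 1, rem=3, I/O yield, promote→Q0. Q0=[P1] Q1=[P2,P3,P4,P5] Q2=[]
t=16-17: P1@Q0 runs 1, rem=2, I/O yield, promote→Q0. Q0=[P1] Q1=[P2,P3,P4,P5] Q2=[]
t=17-18: P1@Q0 runs 1, rem=1, I/O yield, promote→Q0. Q0=[P1] Q1=[P2,P3,P4,P5] Q2=[]
t=18-19: P1@Q0 runs 1, rem=0, completes. Q0=[] Q1=[P2,P3,P4,P5] Q2=[]
t=19-25: P2@Q1 runs 6, rem=5, quantum used, demote→Q2. Q0=[] Q1=[P3,P4,P5] Q2=[P2]
t=25-28: P3@Q1 runs 3, rem=4, I/O yield, promote→Q0. Q0=[P3] Q1=[P4,P5] Q2=[P2]
t=28-30: P3@Q0 runs 2, rem=2, quantum used, demote→Q1. Q0=[] Q1=[P4,P5,P3] Q2=[P2]
t=30-33: P4@Q1 runs 3, rem=5, I/O yield, promote→Q0. Q0=[P4] Q1=[P5,P3] Q2=[P2]
t=33-35: P4@Q0 runs 2, rem=3, quantum used, demote→Q1. Q0=[] Q1=[P5,P3,P4] Q2=[P2]
t=35-38: P5@Q1 runs 3, rem=7, I/O yield, promote→Q0. Q0=[P5] Q1=[P3,P4] Q2=[P2]
t=38-40: P5@Q0 runs 2, rem=5, quantum used, demote→Q1. Q0=[] Q1=[P3,P4,P5] Q2=[P2]
t=40-42: P3@Q1 runs 2, rem=0, completes. Q0=[] Q1=[P4,P5] Q2=[P2]
t=42-45: P4@Q1 runs 3, rem=0, completes. Q0=[] Q1=[P5] Q2=[P2]
t=45-48: P5@Q1 runs 3, rem=2, I/O yield, promote→Q0. Q0=[P5] Q1=[] Q2=[P2]
t=48-50: P5@Q0 runs 2, rem=0, completes. Q0=[] Q1=[] Q2=[P2]
t=50-55: P2@Q2 runs 5, rem=0, completes. Q0=[] Q1=[] Q2=[]

Answer: 0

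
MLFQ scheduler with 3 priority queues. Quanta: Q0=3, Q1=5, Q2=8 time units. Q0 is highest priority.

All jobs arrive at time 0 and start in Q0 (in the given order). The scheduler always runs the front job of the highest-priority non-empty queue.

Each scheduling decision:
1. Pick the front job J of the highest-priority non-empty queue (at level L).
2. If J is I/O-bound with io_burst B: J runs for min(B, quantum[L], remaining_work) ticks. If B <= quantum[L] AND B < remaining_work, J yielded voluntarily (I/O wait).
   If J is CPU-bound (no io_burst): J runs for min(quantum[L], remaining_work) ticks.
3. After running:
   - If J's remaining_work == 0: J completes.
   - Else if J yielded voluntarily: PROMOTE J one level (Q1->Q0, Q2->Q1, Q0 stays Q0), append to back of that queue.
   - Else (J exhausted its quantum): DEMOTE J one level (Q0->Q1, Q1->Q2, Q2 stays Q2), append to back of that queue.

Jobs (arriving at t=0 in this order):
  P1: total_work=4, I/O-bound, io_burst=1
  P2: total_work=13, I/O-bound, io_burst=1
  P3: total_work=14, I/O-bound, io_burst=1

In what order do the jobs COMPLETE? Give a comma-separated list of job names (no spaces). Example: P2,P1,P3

t=0-1: P1@Q0 runs 1, rem=3, I/O yield, promote→Q0. Q0=[P2,P3,P1] Q1=[] Q2=[]
t=1-2: P2@Q0 runs 1, rem=12, I/O yield, promote→Q0. Q0=[P3,P1,P2] Q1=[] Q2=[]
t=2-3: P3@Q0 runs 1, rem=13, I/O yield, promote→Q0. Q0=[P1,P2,P3] Q1=[] Q2=[]
t=3-4: P1@Q0 runs 1, rem=2, I/O yield, promote→Q0. Q0=[P2,P3,P1] Q1=[] Q2=[]
t=4-5: P2@Q0 runs 1, rem=11, I/O yield, promote→Q0. Q0=[P3,P1,P2] Q1=[] Q2=[]
t=5-6: P3@Q0 runs 1, rem=12, I/O yield, promote→Q0. Q0=[P1,P2,P3] Q1=[] Q2=[]
t=6-7: P1@Q0 runs 1, rem=1, I/O yield, promote→Q0. Q0=[P2,P3,P1] Q1=[] Q2=[]
t=7-8: P2@Q0 runs 1, rem=10, I/O yield, promote→Q0. Q0=[P3,P1,P2] Q1=[] Q2=[]
t=8-9: P3@Q0 runs 1, rem=11, I/O yield, promote→Q0. Q0=[P1,P2,P3] Q1=[] Q2=[]
t=9-10: P1@Q0 runs 1, rem=0, completes. Q0=[P2,P3] Q1=[] Q2=[]
t=10-11: P2@Q0 runs 1, rem=9, I/O yield, promote→Q0. Q0=[P3,P2] Q1=[] Q2=[]
t=11-12: P3@Q0 runs 1, rem=10, I/O yield, promote→Q0. Q0=[P2,P3] Q1=[] Q2=[]
t=12-13: P2@Q0 runs 1, rem=8, I/O yield, promote→Q0. Q0=[P3,P2] Q1=[] Q2=[]
t=13-14: P3@Q0 runs 1, rem=9, I/O yield, promote→Q0. Q0=[P2,P3] Q1=[] Q2=[]
t=14-15: P2@Q0 runs 1, rem=7, I/O yield, promote→Q0. Q0=[P3,P2] Q1=[] Q2=[]
t=15-16: P3@Q0 runs 1, rem=8, I/O yield, promote→Q0. Q0=[P2,P3] Q1=[] Q2=[]
t=16-17: P2@Q0 runs 1, rem=6, I/O yield, promote→Q0. Q0=[P3,P2] Q1=[] Q2=[]
t=17-18: P3@Q0 runs 1, rem=7, I/O yield, promote→Q0. Q0=[P2,P3] Q1=[] Q2=[]
t=18-19: P2@Q0 runs 1, rem=5, I/O yield, promote→Q0. Q0=[P3,P2] Q1=[] Q2=[]
t=19-20: P3@Q0 runs 1, rem=6, I/O yield, promote→Q0. Q0=[P2,P3] Q1=[] Q2=[]
t=20-21: P2@Q0 runs 1, rem=4, I/O yield, promote→Q0. Q0=[P3,P2] Q1=[] Q2=[]
t=21-22: P3@Q0 runs 1, rem=5, I/O yield, promote→Q0. Q0=[P2,P3] Q1=[] Q2=[]
t=22-23: P2@Q0 runs 1, rem=3, I/O yield, promote→Q0. Q0=[P3,P2] Q1=[] Q2=[]
t=23-24: P3@Q0 runs 1, rem=4, I/O yield, promote→Q0. Q0=[P2,P3] Q1=[] Q2=[]
t=24-25: P2@Q0 runs 1, rem=2, I/O yield, promote→Q0. Q0=[P3,P2] Q1=[] Q2=[]
t=25-26: P3@Q0 runs 1, rem=3, I/O yield, promote→Q0. Q0=[P2,P3] Q1=[] Q2=[]
t=26-27: P2@Q0 runs 1, rem=1, I/O yield, promote→Q0. Q0=[P3,P2] Q1=[] Q2=[]
t=27-28: P3@Q0 runs 1, rem=2, I/O yield, promote→Q0. Q0=[P2,P3] Q1=[] Q2=[]
t=28-29: P2@Q0 runs 1, rem=0, completes. Q0=[P3] Q1=[] Q2=[]
t=29-30: P3@Q0 runs 1, rem=1, I/O yield, promote→Q0. Q0=[P3] Q1=[] Q2=[]
t=30-31: P3@Q0 runs 1, rem=0, completes. Q0=[] Q1=[] Q2=[]

Answer: P1,P2,P3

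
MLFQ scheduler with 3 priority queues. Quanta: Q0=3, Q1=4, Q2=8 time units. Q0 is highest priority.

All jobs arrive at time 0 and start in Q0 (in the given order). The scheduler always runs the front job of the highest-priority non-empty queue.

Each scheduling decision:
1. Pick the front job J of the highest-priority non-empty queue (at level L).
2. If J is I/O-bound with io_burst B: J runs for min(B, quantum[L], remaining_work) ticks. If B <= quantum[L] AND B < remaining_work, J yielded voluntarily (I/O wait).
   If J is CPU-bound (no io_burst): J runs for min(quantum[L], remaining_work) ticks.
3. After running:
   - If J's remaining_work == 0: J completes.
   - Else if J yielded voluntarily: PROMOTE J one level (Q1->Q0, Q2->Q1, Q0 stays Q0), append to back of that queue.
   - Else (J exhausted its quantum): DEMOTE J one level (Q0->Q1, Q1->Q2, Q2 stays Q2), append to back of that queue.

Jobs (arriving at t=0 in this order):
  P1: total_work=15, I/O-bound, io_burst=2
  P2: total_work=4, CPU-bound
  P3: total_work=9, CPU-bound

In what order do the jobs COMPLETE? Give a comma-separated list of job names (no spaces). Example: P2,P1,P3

t=0-2: P1@Q0 runs 2, rem=13, I/O yield, promote→Q0. Q0=[P2,P3,P1] Q1=[] Q2=[]
t=2-5: P2@Q0 runs 3, rem=1, quantum used, demote→Q1. Q0=[P3,P1] Q1=[P2] Q2=[]
t=5-8: P3@Q0 runs 3, rem=6, quantum used, demote→Q1. Q0=[P1] Q1=[P2,P3] Q2=[]
t=8-10: P1@Q0 runs 2, rem=11, I/O yield, promote→Q0. Q0=[P1] Q1=[P2,P3] Q2=[]
t=10-12: P1@Q0 runs 2, rem=9, I/O yield, promote→Q0. Q0=[P1] Q1=[P2,P3] Q2=[]
t=12-14: P1@Q0 runs 2, rem=7, I/O yield, promote→Q0. Q0=[P1] Q1=[P2,P3] Q2=[]
t=14-16: P1@Q0 runs 2, rem=5, I/O yield, promote→Q0. Q0=[P1] Q1=[P2,P3] Q2=[]
t=16-18: P1@Q0 runs 2, rem=3, I/O yield, promote→Q0. Q0=[P1] Q1=[P2,P3] Q2=[]
t=18-20: P1@Q0 runs 2, rem=1, I/O yield, promote→Q0. Q0=[P1] Q1=[P2,P3] Q2=[]
t=20-21: P1@Q0 runs 1, rem=0, completes. Q0=[] Q1=[P2,P3] Q2=[]
t=21-22: P2@Q1 runs 1, rem=0, completes. Q0=[] Q1=[P3] Q2=[]
t=22-26: P3@Q1 runs 4, rem=2, quantum used, demote→Q2. Q0=[] Q1=[] Q2=[P3]
t=26-28: P3@Q2 runs 2, rem=0, completes. Q0=[] Q1=[] Q2=[]

Answer: P1,P2,P3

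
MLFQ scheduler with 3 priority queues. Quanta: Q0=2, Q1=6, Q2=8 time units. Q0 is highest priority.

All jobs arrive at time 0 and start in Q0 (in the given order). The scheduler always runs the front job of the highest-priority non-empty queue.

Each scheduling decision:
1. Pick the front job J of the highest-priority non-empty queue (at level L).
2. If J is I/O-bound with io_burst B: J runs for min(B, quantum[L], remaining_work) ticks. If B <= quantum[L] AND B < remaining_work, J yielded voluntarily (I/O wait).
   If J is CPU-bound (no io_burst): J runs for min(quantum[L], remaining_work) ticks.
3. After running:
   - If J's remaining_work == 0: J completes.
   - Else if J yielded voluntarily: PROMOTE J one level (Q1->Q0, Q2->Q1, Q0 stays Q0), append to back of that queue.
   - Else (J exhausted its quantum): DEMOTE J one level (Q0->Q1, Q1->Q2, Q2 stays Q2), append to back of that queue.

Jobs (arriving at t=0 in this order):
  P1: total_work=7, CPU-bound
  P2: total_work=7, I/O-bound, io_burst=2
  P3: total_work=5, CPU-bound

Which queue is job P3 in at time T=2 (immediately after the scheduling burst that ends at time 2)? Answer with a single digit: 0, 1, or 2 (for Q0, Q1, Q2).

t=0-2: P1@Q0 runs 2, rem=5, quantum used, demote→Q1. Q0=[P2,P3] Q1=[P1] Q2=[]
t=2-4: P2@Q0 runs 2, rem=5, I/O yield, promote→Q0. Q0=[P3,P2] Q1=[P1] Q2=[]
t=4-6: P3@Q0 runs 2, rem=3, quantum used, demote→Q1. Q0=[P2] Q1=[P1,P3] Q2=[]
t=6-8: P2@Q0 runs 2, rem=3, I/O yield, promote→Q0. Q0=[P2] Q1=[P1,P3] Q2=[]
t=8-10: P2@Q0 runs 2, rem=1, I/O yield, promote→Q0. Q0=[P2] Q1=[P1,P3] Q2=[]
t=10-11: P2@Q0 runs 1, rem=0, completes. Q0=[] Q1=[P1,P3] Q2=[]
t=11-16: P1@Q1 runs 5, rem=0, completes. Q0=[] Q1=[P3] Q2=[]
t=16-19: P3@Q1 runs 3, rem=0, completes. Q0=[] Q1=[] Q2=[]

Answer: 0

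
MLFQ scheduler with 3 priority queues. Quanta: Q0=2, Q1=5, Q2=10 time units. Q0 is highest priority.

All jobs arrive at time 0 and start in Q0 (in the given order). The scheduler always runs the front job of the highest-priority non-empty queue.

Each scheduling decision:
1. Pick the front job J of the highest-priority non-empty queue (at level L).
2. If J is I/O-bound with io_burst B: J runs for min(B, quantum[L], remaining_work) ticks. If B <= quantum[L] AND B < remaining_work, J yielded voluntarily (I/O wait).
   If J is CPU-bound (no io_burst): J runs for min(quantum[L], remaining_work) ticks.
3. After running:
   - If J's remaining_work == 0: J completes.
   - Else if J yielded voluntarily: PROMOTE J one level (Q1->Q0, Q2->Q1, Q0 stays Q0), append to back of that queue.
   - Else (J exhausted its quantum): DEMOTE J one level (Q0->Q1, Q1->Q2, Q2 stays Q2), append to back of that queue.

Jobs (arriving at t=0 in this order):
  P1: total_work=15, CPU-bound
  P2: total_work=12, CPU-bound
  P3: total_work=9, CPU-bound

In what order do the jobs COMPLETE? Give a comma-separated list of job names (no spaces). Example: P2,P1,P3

t=0-2: P1@Q0 runs 2, rem=13, quantum used, demote→Q1. Q0=[P2,P3] Q1=[P1] Q2=[]
t=2-4: P2@Q0 runs 2, rem=10, quantum used, demote→Q1. Q0=[P3] Q1=[P1,P2] Q2=[]
t=4-6: P3@Q0 runs 2, rem=7, quantum used, demote→Q1. Q0=[] Q1=[P1,P2,P3] Q2=[]
t=6-11: P1@Q1 runs 5, rem=8, quantum used, demote→Q2. Q0=[] Q1=[P2,P3] Q2=[P1]
t=11-16: P2@Q1 runs 5, rem=5, quantum used, demote→Q2. Q0=[] Q1=[P3] Q2=[P1,P2]
t=16-21: P3@Q1 runs 5, rem=2, quantum used, demote→Q2. Q0=[] Q1=[] Q2=[P1,P2,P3]
t=21-29: P1@Q2 runs 8, rem=0, completes. Q0=[] Q1=[] Q2=[P2,P3]
t=29-34: P2@Q2 runs 5, rem=0, completes. Q0=[] Q1=[] Q2=[P3]
t=34-36: P3@Q2 runs 2, rem=0, completes. Q0=[] Q1=[] Q2=[]

Answer: P1,P2,P3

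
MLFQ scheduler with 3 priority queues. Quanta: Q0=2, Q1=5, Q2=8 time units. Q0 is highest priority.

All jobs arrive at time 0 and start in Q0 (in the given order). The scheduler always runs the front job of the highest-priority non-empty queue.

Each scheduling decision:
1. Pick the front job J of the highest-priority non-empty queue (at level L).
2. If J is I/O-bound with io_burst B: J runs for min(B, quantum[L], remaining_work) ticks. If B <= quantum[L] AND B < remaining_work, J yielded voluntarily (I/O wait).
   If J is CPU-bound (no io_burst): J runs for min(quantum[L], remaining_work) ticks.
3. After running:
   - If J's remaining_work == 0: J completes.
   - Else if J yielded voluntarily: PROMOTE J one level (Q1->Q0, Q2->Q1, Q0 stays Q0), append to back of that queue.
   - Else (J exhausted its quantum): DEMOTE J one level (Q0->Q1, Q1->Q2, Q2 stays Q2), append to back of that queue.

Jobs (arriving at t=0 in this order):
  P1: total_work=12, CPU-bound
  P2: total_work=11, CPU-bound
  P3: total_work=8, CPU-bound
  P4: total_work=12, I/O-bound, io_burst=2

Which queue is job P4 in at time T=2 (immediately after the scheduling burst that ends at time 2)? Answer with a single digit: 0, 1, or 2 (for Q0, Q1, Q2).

Answer: 0

Derivation:
t=0-2: P1@Q0 runs 2, rem=10, quantum used, demote→Q1. Q0=[P2,P3,P4] Q1=[P1] Q2=[]
t=2-4: P2@Q0 runs 2, rem=9, quantum used, demote→Q1. Q0=[P3,P4] Q1=[P1,P2] Q2=[]
t=4-6: P3@Q0 runs 2, rem=6, quantum used, demote→Q1. Q0=[P4] Q1=[P1,P2,P3] Q2=[]
t=6-8: P4@Q0 runs 2, rem=10, I/O yield, promote→Q0. Q0=[P4] Q1=[P1,P2,P3] Q2=[]
t=8-10: P4@Q0 runs 2, rem=8, I/O yield, promote→Q0. Q0=[P4] Q1=[P1,P2,P3] Q2=[]
t=10-12: P4@Q0 runs 2, rem=6, I/O yield, promote→Q0. Q0=[P4] Q1=[P1,P2,P3] Q2=[]
t=12-14: P4@Q0 runs 2, rem=4, I/O yield, promote→Q0. Q0=[P4] Q1=[P1,P2,P3] Q2=[]
t=14-16: P4@Q0 runs 2, rem=2, I/O yield, promote→Q0. Q0=[P4] Q1=[P1,P2,P3] Q2=[]
t=16-18: P4@Q0 runs 2, rem=0, completes. Q0=[] Q1=[P1,P2,P3] Q2=[]
t=18-23: P1@Q1 runs 5, rem=5, quantum used, demote→Q2. Q0=[] Q1=[P2,P3] Q2=[P1]
t=23-28: P2@Q1 runs 5, rem=4, quantum used, demote→Q2. Q0=[] Q1=[P3] Q2=[P1,P2]
t=28-33: P3@Q1 runs 5, rem=1, quantum used, demote→Q2. Q0=[] Q1=[] Q2=[P1,P2,P3]
t=33-38: P1@Q2 runs 5, rem=0, completes. Q0=[] Q1=[] Q2=[P2,P3]
t=38-42: P2@Q2 runs 4, rem=0, completes. Q0=[] Q1=[] Q2=[P3]
t=42-43: P3@Q2 runs 1, rem=0, completes. Q0=[] Q1=[] Q2=[]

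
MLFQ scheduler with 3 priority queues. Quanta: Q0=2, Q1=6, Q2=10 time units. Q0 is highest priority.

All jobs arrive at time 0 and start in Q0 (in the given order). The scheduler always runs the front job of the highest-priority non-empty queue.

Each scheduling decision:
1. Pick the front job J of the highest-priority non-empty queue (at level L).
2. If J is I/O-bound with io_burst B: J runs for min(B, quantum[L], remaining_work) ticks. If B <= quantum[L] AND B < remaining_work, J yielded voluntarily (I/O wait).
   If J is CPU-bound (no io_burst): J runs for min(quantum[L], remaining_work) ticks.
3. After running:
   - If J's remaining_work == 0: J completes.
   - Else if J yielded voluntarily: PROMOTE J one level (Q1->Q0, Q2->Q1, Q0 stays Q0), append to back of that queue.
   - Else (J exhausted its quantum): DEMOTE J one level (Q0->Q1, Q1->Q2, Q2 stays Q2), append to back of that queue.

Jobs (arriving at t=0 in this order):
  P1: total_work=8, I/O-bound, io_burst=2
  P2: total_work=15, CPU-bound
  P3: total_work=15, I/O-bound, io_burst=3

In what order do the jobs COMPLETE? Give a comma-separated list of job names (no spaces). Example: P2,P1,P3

t=0-2: P1@Q0 runs 2, rem=6, I/O yield, promote→Q0. Q0=[P2,P3,P1] Q1=[] Q2=[]
t=2-4: P2@Q0 runs 2, rem=13, quantum used, demote→Q1. Q0=[P3,P1] Q1=[P2] Q2=[]
t=4-6: P3@Q0 runs 2, rem=13, quantum used, demote→Q1. Q0=[P1] Q1=[P2,P3] Q2=[]
t=6-8: P1@Q0 runs 2, rem=4, I/O yield, promote→Q0. Q0=[P1] Q1=[P2,P3] Q2=[]
t=8-10: P1@Q0 runs 2, rem=2, I/O yield, promote→Q0. Q0=[P1] Q1=[P2,P3] Q2=[]
t=10-12: P1@Q0 runs 2, rem=0, completes. Q0=[] Q1=[P2,P3] Q2=[]
t=12-18: P2@Q1 runs 6, rem=7, quantum used, demote→Q2. Q0=[] Q1=[P3] Q2=[P2]
t=18-21: P3@Q1 runs 3, rem=10, I/O yield, promote→Q0. Q0=[P3] Q1=[] Q2=[P2]
t=21-23: P3@Q0 runs 2, rem=8, quantum used, demote→Q1. Q0=[] Q1=[P3] Q2=[P2]
t=23-26: P3@Q1 runs 3, rem=5, I/O yield, promote→Q0. Q0=[P3] Q1=[] Q2=[P2]
t=26-28: P3@Q0 runs 2, rem=3, quantum used, demote→Q1. Q0=[] Q1=[P3] Q2=[P2]
t=28-31: P3@Q1 runs 3, rem=0, completes. Q0=[] Q1=[] Q2=[P2]
t=31-38: P2@Q2 runs 7, rem=0, completes. Q0=[] Q1=[] Q2=[]

Answer: P1,P3,P2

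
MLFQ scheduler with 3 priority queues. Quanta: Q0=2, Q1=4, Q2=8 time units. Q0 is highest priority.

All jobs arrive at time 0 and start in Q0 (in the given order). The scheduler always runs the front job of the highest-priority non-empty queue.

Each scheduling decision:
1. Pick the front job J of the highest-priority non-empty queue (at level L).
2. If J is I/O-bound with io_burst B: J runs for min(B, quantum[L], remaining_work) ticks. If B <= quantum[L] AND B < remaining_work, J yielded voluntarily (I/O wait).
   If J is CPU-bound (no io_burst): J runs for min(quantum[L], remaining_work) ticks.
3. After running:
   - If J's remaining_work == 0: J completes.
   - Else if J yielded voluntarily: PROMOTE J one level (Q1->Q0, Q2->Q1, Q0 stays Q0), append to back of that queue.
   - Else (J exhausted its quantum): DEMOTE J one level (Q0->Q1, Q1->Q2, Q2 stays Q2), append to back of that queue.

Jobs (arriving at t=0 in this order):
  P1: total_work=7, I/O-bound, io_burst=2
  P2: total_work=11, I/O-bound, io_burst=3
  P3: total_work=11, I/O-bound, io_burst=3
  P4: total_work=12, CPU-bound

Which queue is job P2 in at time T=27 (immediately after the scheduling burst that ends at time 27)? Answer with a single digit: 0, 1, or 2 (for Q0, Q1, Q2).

Answer: 1

Derivation:
t=0-2: P1@Q0 runs 2, rem=5, I/O yield, promote→Q0. Q0=[P2,P3,P4,P1] Q1=[] Q2=[]
t=2-4: P2@Q0 runs 2, rem=9, quantum used, demote→Q1. Q0=[P3,P4,P1] Q1=[P2] Q2=[]
t=4-6: P3@Q0 runs 2, rem=9, quantum used, demote→Q1. Q0=[P4,P1] Q1=[P2,P3] Q2=[]
t=6-8: P4@Q0 runs 2, rem=10, quantum used, demote→Q1. Q0=[P1] Q1=[P2,P3,P4] Q2=[]
t=8-10: P1@Q0 runs 2, rem=3, I/O yield, promote→Q0. Q0=[P1] Q1=[P2,P3,P4] Q2=[]
t=10-12: P1@Q0 runs 2, rem=1, I/O yield, promote→Q0. Q0=[P1] Q1=[P2,P3,P4] Q2=[]
t=12-13: P1@Q0 runs 1, rem=0, completes. Q0=[] Q1=[P2,P3,P4] Q2=[]
t=13-16: P2@Q1 runs 3, rem=6, I/O yield, promote→Q0. Q0=[P2] Q1=[P3,P4] Q2=[]
t=16-18: P2@Q0 runs 2, rem=4, quantum used, demote→Q1. Q0=[] Q1=[P3,P4,P2] Q2=[]
t=18-21: P3@Q1 runs 3, rem=6, I/O yield, promote→Q0. Q0=[P3] Q1=[P4,P2] Q2=[]
t=21-23: P3@Q0 runs 2, rem=4, quantum used, demote→Q1. Q0=[] Q1=[P4,P2,P3] Q2=[]
t=23-27: P4@Q1 runs 4, rem=6, quantum used, demote→Q2. Q0=[] Q1=[P2,P3] Q2=[P4]
t=27-30: P2@Q1 runs 3, rem=1, I/O yield, promote→Q0. Q0=[P2] Q1=[P3] Q2=[P4]
t=30-31: P2@Q0 runs 1, rem=0, completes. Q0=[] Q1=[P3] Q2=[P4]
t=31-34: P3@Q1 runs 3, rem=1, I/O yield, promote→Q0. Q0=[P3] Q1=[] Q2=[P4]
t=34-35: P3@Q0 runs 1, rem=0, completes. Q0=[] Q1=[] Q2=[P4]
t=35-41: P4@Q2 runs 6, rem=0, completes. Q0=[] Q1=[] Q2=[]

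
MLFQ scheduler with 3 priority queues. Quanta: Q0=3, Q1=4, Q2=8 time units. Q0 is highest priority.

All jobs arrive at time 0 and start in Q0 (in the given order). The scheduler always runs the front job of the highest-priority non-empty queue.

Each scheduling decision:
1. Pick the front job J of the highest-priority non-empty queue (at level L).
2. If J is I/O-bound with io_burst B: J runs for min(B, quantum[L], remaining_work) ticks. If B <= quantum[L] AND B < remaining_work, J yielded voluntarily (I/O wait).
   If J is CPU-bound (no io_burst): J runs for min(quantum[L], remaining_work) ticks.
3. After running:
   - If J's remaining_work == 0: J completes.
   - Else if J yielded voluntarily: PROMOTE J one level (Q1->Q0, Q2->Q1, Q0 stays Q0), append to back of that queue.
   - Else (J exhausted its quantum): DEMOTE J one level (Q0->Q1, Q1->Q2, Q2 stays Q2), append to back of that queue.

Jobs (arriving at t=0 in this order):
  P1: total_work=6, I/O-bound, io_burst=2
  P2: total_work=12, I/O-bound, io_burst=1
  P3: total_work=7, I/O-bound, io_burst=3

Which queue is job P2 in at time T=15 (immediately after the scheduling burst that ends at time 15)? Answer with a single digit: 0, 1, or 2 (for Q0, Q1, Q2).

t=0-2: P1@Q0 runs 2, rem=4, I/O yield, promote→Q0. Q0=[P2,P3,P1] Q1=[] Q2=[]
t=2-3: P2@Q0 runs 1, rem=11, I/O yield, promote→Q0. Q0=[P3,P1,P2] Q1=[] Q2=[]
t=3-6: P3@Q0 runs 3, rem=4, I/O yield, promote→Q0. Q0=[P1,P2,P3] Q1=[] Q2=[]
t=6-8: P1@Q0 runs 2, rem=2, I/O yield, promote→Q0. Q0=[P2,P3,P1] Q1=[] Q2=[]
t=8-9: P2@Q0 runs 1, rem=10, I/O yield, promote→Q0. Q0=[P3,P1,P2] Q1=[] Q2=[]
t=9-12: P3@Q0 runs 3, rem=1, I/O yield, promote→Q0. Q0=[P1,P2,P3] Q1=[] Q2=[]
t=12-14: P1@Q0 runs 2, rem=0, completes. Q0=[P2,P3] Q1=[] Q2=[]
t=14-15: P2@Q0 runs 1, rem=9, I/O yield, promote→Q0. Q0=[P3,P2] Q1=[] Q2=[]
t=15-16: P3@Q0 runs 1, rem=0, completes. Q0=[P2] Q1=[] Q2=[]
t=16-17: P2@Q0 runs 1, rem=8, I/O yield, promote→Q0. Q0=[P2] Q1=[] Q2=[]
t=17-18: P2@Q0 runs 1, rem=7, I/O yield, promote→Q0. Q0=[P2] Q1=[] Q2=[]
t=18-19: P2@Q0 runs 1, rem=6, I/O yield, promote→Q0. Q0=[P2] Q1=[] Q2=[]
t=19-20: P2@Q0 runs 1, rem=5, I/O yield, promote→Q0. Q0=[P2] Q1=[] Q2=[]
t=20-21: P2@Q0 runs 1, rem=4, I/O yield, promote→Q0. Q0=[P2] Q1=[] Q2=[]
t=21-22: P2@Q0 runs 1, rem=3, I/O yield, promote→Q0. Q0=[P2] Q1=[] Q2=[]
t=22-23: P2@Q0 runs 1, rem=2, I/O yield, promote→Q0. Q0=[P2] Q1=[] Q2=[]
t=23-24: P2@Q0 runs 1, rem=1, I/O yield, promote→Q0. Q0=[P2] Q1=[] Q2=[]
t=24-25: P2@Q0 runs 1, rem=0, completes. Q0=[] Q1=[] Q2=[]

Answer: 0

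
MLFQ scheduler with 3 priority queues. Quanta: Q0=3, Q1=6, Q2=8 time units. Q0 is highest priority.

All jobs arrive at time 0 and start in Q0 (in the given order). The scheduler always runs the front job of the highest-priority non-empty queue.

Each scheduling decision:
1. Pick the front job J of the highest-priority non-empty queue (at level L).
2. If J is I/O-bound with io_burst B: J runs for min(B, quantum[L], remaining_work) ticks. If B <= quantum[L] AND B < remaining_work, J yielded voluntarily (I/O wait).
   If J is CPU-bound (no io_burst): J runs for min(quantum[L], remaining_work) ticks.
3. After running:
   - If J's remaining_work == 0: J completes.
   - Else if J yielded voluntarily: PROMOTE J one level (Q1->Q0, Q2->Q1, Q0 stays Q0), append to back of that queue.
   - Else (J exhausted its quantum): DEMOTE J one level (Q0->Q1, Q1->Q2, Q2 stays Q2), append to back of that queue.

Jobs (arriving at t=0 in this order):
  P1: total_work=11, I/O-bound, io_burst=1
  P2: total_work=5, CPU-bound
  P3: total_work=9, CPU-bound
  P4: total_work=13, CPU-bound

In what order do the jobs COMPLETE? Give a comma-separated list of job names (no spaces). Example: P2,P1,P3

Answer: P1,P2,P3,P4

Derivation:
t=0-1: P1@Q0 runs 1, rem=10, I/O yield, promote→Q0. Q0=[P2,P3,P4,P1] Q1=[] Q2=[]
t=1-4: P2@Q0 runs 3, rem=2, quantum used, demote→Q1. Q0=[P3,P4,P1] Q1=[P2] Q2=[]
t=4-7: P3@Q0 runs 3, rem=6, quantum used, demote→Q1. Q0=[P4,P1] Q1=[P2,P3] Q2=[]
t=7-10: P4@Q0 runs 3, rem=10, quantum used, demote→Q1. Q0=[P1] Q1=[P2,P3,P4] Q2=[]
t=10-11: P1@Q0 runs 1, rem=9, I/O yield, promote→Q0. Q0=[P1] Q1=[P2,P3,P4] Q2=[]
t=11-12: P1@Q0 runs 1, rem=8, I/O yield, promote→Q0. Q0=[P1] Q1=[P2,P3,P4] Q2=[]
t=12-13: P1@Q0 runs 1, rem=7, I/O yield, promote→Q0. Q0=[P1] Q1=[P2,P3,P4] Q2=[]
t=13-14: P1@Q0 runs 1, rem=6, I/O yield, promote→Q0. Q0=[P1] Q1=[P2,P3,P4] Q2=[]
t=14-15: P1@Q0 runs 1, rem=5, I/O yield, promote→Q0. Q0=[P1] Q1=[P2,P3,P4] Q2=[]
t=15-16: P1@Q0 runs 1, rem=4, I/O yield, promote→Q0. Q0=[P1] Q1=[P2,P3,P4] Q2=[]
t=16-17: P1@Q0 runs 1, rem=3, I/O yield, promote→Q0. Q0=[P1] Q1=[P2,P3,P4] Q2=[]
t=17-18: P1@Q0 runs 1, rem=2, I/O yield, promote→Q0. Q0=[P1] Q1=[P2,P3,P4] Q2=[]
t=18-19: P1@Q0 runs 1, rem=1, I/O yield, promote→Q0. Q0=[P1] Q1=[P2,P3,P4] Q2=[]
t=19-20: P1@Q0 runs 1, rem=0, completes. Q0=[] Q1=[P2,P3,P4] Q2=[]
t=20-22: P2@Q1 runs 2, rem=0, completes. Q0=[] Q1=[P3,P4] Q2=[]
t=22-28: P3@Q1 runs 6, rem=0, completes. Q0=[] Q1=[P4] Q2=[]
t=28-34: P4@Q1 runs 6, rem=4, quantum used, demote→Q2. Q0=[] Q1=[] Q2=[P4]
t=34-38: P4@Q2 runs 4, rem=0, completes. Q0=[] Q1=[] Q2=[]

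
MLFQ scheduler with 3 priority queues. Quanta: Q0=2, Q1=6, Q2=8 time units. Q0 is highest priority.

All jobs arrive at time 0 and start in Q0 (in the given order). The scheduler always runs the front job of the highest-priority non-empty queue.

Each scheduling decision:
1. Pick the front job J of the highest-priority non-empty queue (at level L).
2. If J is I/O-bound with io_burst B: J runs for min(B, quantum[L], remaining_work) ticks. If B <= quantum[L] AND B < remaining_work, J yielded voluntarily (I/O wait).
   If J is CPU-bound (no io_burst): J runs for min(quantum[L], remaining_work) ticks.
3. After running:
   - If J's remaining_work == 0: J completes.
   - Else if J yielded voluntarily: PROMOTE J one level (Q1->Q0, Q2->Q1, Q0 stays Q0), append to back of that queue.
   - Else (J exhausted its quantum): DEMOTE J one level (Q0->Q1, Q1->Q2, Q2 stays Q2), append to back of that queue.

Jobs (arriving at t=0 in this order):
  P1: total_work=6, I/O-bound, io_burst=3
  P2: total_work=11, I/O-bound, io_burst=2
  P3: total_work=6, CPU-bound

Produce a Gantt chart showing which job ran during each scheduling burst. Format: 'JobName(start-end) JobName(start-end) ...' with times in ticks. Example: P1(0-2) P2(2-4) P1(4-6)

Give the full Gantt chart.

t=0-2: P1@Q0 runs 2, rem=4, quantum used, demote→Q1. Q0=[P2,P3] Q1=[P1] Q2=[]
t=2-4: P2@Q0 runs 2, rem=9, I/O yield, promote→Q0. Q0=[P3,P2] Q1=[P1] Q2=[]
t=4-6: P3@Q0 runs 2, rem=4, quantum used, demote→Q1. Q0=[P2] Q1=[P1,P3] Q2=[]
t=6-8: P2@Q0 runs 2, rem=7, I/O yield, promote→Q0. Q0=[P2] Q1=[P1,P3] Q2=[]
t=8-10: P2@Q0 runs 2, rem=5, I/O yield, promote→Q0. Q0=[P2] Q1=[P1,P3] Q2=[]
t=10-12: P2@Q0 runs 2, rem=3, I/O yield, promote→Q0. Q0=[P2] Q1=[P1,P3] Q2=[]
t=12-14: P2@Q0 runs 2, rem=1, I/O yield, promote→Q0. Q0=[P2] Q1=[P1,P3] Q2=[]
t=14-15: P2@Q0 runs 1, rem=0, completes. Q0=[] Q1=[P1,P3] Q2=[]
t=15-18: P1@Q1 runs 3, rem=1, I/O yield, promote→Q0. Q0=[P1] Q1=[P3] Q2=[]
t=18-19: P1@Q0 runs 1, rem=0, completes. Q0=[] Q1=[P3] Q2=[]
t=19-23: P3@Q1 runs 4, rem=0, completes. Q0=[] Q1=[] Q2=[]

Answer: P1(0-2) P2(2-4) P3(4-6) P2(6-8) P2(8-10) P2(10-12) P2(12-14) P2(14-15) P1(15-18) P1(18-19) P3(19-23)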